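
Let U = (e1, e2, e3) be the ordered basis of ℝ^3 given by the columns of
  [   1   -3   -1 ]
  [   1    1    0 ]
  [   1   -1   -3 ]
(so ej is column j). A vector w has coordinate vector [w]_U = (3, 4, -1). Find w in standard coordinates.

w = M [w]_U, where M has columns e1, ..., e3.
Carrying out the matrix-vector product, w = (-8, 7, 2).

(-8, 7, 2)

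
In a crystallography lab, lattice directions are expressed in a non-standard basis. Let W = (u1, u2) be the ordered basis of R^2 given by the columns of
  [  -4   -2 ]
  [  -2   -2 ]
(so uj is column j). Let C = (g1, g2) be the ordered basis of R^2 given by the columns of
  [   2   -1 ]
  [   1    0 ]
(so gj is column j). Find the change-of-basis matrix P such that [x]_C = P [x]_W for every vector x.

Column j of P is [uj]_C, since P maps W-coordinates to C-coordinates.
Expressing u1 in C: u1 = -2g1 + 0·g2, so column 1 of P is (-2, 0).
Doing the same for each uj gives P = [[-2, -2], [0, -2]].

[[-2, -2], [0, -2]]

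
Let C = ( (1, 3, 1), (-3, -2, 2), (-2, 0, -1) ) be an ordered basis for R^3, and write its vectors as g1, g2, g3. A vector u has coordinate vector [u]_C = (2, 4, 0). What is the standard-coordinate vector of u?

u = M [u]_C, where M has columns g1, ..., g3.
Carrying out the matrix-vector product, u = (-10, -2, 10).

(-10, -2, 10)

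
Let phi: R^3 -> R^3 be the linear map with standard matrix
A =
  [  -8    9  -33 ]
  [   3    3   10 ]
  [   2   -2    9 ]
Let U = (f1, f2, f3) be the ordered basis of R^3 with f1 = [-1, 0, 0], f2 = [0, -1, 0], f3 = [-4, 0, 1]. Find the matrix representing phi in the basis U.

[[0, 1, -3], [3, 3, 2], [-2, 2, 1]]

With P the matrix whose columns are f1, ..., f3, [phi]_U = P^(-1) A P.
Column by column: phi(f1) = A f1 = [8, -3, -2]; its U-coordinates [0, 3, -2] give column 1.
Continuing for each basis vector yields [phi]_U = [[0, 1, -3], [3, 3, 2], [-2, 2, 1]].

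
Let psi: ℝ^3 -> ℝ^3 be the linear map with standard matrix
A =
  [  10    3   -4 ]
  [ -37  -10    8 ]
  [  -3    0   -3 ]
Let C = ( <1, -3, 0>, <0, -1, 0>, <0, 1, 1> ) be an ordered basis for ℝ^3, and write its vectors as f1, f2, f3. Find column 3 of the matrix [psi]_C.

Compute psi(f3) = A f3 = <-1, -2, -3> in standard coordinates.
Then write this in C-coordinates: solve for y in y_1 f1 + ... + y_3 f3 = <-1, -2, -3>.
This gives y = <-1, 2, -3>, which is column 3 of [psi]_C.

<-1, 2, -3>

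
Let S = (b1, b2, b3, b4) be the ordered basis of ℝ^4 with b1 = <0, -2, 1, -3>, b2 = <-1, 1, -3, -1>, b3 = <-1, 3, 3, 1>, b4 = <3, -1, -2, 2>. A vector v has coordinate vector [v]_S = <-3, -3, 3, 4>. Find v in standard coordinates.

v = M [v]_S, where M has columns b1, ..., b4.
Carrying out the matrix-vector product, v = <12, 8, 7, 23>.

<12, 8, 7, 23>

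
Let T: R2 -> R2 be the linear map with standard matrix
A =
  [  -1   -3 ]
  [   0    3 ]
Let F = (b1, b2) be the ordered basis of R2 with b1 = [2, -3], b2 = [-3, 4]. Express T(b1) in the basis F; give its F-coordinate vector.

[-1, -3]

Column 1 of [T]_F is the F-coordinate vector of T(b1).
In standard coordinates T(b1) = A b1 = [7, -9].
Converting to F: [7, -9] = -b1 - 3b2, so the coordinate vector is [-1, -3].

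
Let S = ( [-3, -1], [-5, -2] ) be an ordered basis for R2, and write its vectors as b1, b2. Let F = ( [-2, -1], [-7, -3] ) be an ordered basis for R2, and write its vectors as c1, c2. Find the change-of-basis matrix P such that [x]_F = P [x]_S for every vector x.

[[-2, -1], [1, 1]]

Let M have columns bj and N have columns cj. Then for every x, N [x]_F = x = M [x]_S, so P = N^(-1) M.
Since det N = -1, N^(-1) has integer entries; multiplying gives P = [[-2, -1], [1, 1]].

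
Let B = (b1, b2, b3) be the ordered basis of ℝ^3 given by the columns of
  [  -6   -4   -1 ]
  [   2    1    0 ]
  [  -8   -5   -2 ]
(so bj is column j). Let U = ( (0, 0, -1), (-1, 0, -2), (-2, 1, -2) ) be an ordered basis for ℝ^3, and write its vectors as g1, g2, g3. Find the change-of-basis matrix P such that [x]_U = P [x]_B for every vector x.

Column j of P is [bj]_U, since P maps B-coordinates to U-coordinates.
Expressing b1 in U: b1 = 0·g1 + 2g2 + 2g3, so column 1 of P is (0, 2, 2).
Doing the same for each bj gives P = [[0, -1, 0], [2, 2, 1], [2, 1, 0]].

[[0, -1, 0], [2, 2, 1], [2, 1, 0]]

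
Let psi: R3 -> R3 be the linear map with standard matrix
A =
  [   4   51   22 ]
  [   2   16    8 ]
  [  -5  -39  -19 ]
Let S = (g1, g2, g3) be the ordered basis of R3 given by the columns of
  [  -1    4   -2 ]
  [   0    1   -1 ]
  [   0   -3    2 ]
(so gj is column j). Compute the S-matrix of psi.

With P the matrix whose columns are g1, ..., g3, [psi]_S = P^(-1) A P.
Column by column: psi(g1) = A g1 = [-4, -2, 5]; its S-coordinates [-2, -1, 1] give column 1.
Continuing for each basis vector yields [psi]_S = [[-2, 3, 1], [-1, 2, -3], [1, 2, 1]].

[[-2, 3, 1], [-1, 2, -3], [1, 2, 1]]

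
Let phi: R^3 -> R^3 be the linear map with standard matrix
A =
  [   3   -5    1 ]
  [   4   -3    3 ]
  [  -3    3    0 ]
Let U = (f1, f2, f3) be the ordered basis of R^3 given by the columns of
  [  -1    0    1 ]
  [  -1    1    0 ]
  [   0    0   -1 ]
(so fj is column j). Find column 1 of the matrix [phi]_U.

[-2, -3, 0]

Compute phi(f1) = A f1 = [2, -1, 0] in standard coordinates.
Then write this in U-coordinates: solve for y in y_1 f1 + ... + y_3 f3 = [2, -1, 0].
This gives y = [-2, -3, 0], which is column 1 of [phi]_U.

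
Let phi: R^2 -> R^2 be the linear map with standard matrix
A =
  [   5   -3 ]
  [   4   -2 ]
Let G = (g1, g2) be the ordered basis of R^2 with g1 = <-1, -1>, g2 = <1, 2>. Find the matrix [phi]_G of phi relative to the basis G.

[[2, 2], [0, 1]]

With P the matrix whose columns are g1, g2, [phi]_G = P^(-1) A P.
Column by column: phi(g1) = A g1 = <-2, -2>; its G-coordinates <2, 0> give column 1.
Continuing for each basis vector yields [phi]_G = [[2, 2], [0, 1]].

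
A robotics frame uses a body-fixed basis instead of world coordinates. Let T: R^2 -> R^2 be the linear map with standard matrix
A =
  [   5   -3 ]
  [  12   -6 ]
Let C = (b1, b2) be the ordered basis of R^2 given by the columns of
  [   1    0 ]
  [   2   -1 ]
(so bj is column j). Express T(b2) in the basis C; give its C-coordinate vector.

(3, 0)

Column 2 of [T]_C is the C-coordinate vector of T(b2).
In standard coordinates T(b2) = A b2 = (3, 6).
Converting to C: (3, 6) = 3b1 + 0·b2, so the coordinate vector is (3, 0).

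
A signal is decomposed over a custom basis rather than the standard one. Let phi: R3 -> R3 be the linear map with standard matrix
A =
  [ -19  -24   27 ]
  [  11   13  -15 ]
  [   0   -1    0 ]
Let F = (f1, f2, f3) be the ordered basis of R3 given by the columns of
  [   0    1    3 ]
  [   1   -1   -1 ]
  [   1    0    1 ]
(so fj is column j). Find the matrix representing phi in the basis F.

The j-th column of [phi]_F is [phi(fj)]_F.
phi(f1) = A f1 = <3, -2, -1> = -3f1 - 3f2 + 2f3, so column 1 is <-3, -3, 2>.
Repeating for f2, f3 and assembling the columns gives [[-3, -1, 3], [-3, -1, 0], [2, 2, -2]].

[[-3, -1, 3], [-3, -1, 0], [2, 2, -2]]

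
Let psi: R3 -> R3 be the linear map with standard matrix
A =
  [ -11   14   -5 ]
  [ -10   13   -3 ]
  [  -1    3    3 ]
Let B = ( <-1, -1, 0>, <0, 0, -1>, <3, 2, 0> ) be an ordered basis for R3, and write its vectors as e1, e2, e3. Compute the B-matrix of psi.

With P the matrix whose columns are e1, ..., e3, [psi]_B = P^(-1) A P.
Column by column: psi(e1) = A e1 = <-3, -3, -2>; its B-coordinates <3, 2, 0> give column 1.
Continuing for each basis vector yields [psi]_B = [[3, 1, 2], [2, 3, -3], [0, 2, -1]].

[[3, 1, 2], [2, 3, -3], [0, 2, -1]]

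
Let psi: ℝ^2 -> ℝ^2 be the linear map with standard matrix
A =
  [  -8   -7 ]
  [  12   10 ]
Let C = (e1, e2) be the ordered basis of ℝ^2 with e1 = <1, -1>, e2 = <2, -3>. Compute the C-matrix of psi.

[[1, 3], [-1, 1]]

With P the matrix whose columns are e1, e2, [psi]_C = P^(-1) A P.
Column by column: psi(e1) = A e1 = <-1, 2>; its C-coordinates <1, -1> give column 1.
Continuing for each basis vector yields [psi]_C = [[1, 3], [-1, 1]].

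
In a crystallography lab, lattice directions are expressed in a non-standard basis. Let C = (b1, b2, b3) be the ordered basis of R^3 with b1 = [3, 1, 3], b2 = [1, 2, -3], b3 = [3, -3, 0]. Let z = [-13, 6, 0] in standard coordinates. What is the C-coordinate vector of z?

[-1, -1, -3]

We seek scalars with c_1 b1 + ... + c_3 b3 = z; equivalently solve M c = z where the columns of M are b1, ..., b3.
Solving this 3x3 system gives c = (-1, -1, -3).
Check: -b1 - b2 - 3b3 = [-13, 6, 0].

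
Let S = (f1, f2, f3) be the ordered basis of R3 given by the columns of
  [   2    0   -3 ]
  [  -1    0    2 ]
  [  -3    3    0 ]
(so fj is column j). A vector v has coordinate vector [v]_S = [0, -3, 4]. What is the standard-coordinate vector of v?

The coordinates say v = 0·f1 - 3f2 + 4f3; adding the scaled basis vectors gives [-12, 8, -9].

[-12, 8, -9]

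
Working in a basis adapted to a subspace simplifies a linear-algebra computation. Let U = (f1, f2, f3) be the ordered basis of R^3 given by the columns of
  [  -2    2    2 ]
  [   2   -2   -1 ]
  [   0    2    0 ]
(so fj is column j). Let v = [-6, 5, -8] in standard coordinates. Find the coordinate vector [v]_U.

[-2, -4, -1]

Write v = c_1 f1 + ... + c_3 f3 and solve for the c_i.
Row-reducing the augmented matrix [M | v] gives c = (-2, -4, -1).
Check: -2f1 - 4f2 - f3 = [-6, 5, -8].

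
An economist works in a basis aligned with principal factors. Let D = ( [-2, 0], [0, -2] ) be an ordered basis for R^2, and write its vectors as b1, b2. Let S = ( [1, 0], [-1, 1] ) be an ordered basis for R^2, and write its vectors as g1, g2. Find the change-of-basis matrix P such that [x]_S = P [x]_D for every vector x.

[[-2, -2], [0, -2]]

Let M have columns bj and N have columns gj. Then for every x, N [x]_S = x = M [x]_D, so P = N^(-1) M.
Since det N = 1, N^(-1) has integer entries; multiplying gives P = [[-2, -2], [0, -2]].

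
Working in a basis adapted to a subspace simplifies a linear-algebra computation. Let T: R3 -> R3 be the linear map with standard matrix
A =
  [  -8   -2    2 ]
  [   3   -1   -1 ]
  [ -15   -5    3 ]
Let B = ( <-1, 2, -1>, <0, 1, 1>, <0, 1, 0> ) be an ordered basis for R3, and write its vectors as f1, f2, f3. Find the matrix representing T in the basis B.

[[-2, 0, 2], [0, -2, -3], [0, 0, -2]]

Let P have columns f1, ..., f3. Then [T]_B = P^(-1) A P.
Here det P = 1, so P^(-1) is integer; computing A P first and then P^(-1)(A P) gives [[-2, 0, 2], [0, -2, -3], [0, 0, -2]].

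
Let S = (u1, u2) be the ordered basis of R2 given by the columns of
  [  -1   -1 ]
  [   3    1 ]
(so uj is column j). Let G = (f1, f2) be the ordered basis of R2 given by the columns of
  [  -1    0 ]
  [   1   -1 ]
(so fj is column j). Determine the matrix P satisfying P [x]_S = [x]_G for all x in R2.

[[1, 1], [-2, 0]]

Let M have columns uj and N have columns fj. Then for every x, N [x]_G = x = M [x]_S, so P = N^(-1) M.
Since det N = 1, N^(-1) has integer entries; multiplying gives P = [[1, 1], [-2, 0]].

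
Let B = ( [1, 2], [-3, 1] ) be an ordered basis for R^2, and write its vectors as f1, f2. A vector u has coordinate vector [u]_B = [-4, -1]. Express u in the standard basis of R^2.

[-1, -9]

u = M [u]_B, where M has columns f1, f2.
Carrying out the matrix-vector product, u = [-1, -9].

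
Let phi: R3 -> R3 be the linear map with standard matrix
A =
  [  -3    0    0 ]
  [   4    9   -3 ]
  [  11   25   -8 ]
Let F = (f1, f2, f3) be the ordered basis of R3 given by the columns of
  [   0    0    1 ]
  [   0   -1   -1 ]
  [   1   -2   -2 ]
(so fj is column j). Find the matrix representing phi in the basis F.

With P the matrix whose columns are f1, ..., f3, [phi]_F = P^(-1) A P.
Column by column: phi(f1) = A f1 = <0, -3, -8>; its F-coordinates <-2, 3, 0> give column 1.
Continuing for each basis vector yields [phi]_F = [[-2, -3, 0], [3, 3, 2], [0, 0, -3]].

[[-2, -3, 0], [3, 3, 2], [0, 0, -3]]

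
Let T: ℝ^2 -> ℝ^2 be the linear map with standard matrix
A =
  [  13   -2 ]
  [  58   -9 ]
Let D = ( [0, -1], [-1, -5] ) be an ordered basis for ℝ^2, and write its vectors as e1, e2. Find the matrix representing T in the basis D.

With P the matrix whose columns are e1, e2, [T]_D = P^(-1) A P.
Column by column: T(e1) = A e1 = [2, 9]; its D-coordinates [1, -2] give column 1.
Continuing for each basis vector yields [T]_D = [[1, -2], [-2, 3]].

[[1, -2], [-2, 3]]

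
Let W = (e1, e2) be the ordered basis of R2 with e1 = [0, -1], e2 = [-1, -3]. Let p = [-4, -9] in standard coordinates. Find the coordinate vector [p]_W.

Write p = c_1 e1 + c_2 e2 and solve for the c_i.
System: 0c_1 - c_2 = -4, -c_1 - 3c_2 = -9; solving gives c_1 = -3, c_2 = 4.
Check: -3e1 + 4e2 = [-4, -9].

[-3, 4]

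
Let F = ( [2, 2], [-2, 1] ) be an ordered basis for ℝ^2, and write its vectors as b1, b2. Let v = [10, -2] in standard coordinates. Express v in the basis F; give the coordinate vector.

Write v = c_1 b1 + c_2 b2 and solve for the c_i.
System: 2c_1 - 2c_2 = 10, 2c_1 + c_2 = -2; solving gives c_1 = 1, c_2 = -4.
Check: b1 - 4b2 = [10, -2].

[1, -4]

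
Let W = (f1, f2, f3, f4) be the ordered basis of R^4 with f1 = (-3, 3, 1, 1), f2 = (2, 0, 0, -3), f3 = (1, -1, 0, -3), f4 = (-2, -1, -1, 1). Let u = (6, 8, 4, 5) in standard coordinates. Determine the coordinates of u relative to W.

(0, 1, -4, -4)

Write u = c_1 f1 + ... + c_4 f4 and solve for the c_i.
Row-reducing the augmented matrix [M | u] gives c = (0, 1, -4, -4).
Check: 0·f1 + f2 - 4f3 - 4f4 = (6, 8, 4, 5).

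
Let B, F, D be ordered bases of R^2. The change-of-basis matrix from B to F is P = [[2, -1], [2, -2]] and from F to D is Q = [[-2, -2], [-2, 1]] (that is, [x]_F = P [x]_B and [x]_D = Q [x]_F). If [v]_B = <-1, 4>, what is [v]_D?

Composing the changes, [v]_D = Q P [v]_B.
Q P = [[-8, 6], [-2, 0]]; applying this to <-1, 4> gives <32, 2>.

<32, 2>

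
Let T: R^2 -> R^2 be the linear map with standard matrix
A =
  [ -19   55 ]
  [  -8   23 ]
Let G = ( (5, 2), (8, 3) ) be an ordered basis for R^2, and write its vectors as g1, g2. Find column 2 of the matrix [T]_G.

(1, 1)

Compute T(g2) = A g2 = (13, 5) in standard coordinates.
Then write this in G-coordinates: solve for y in y_1 g1 + y_2 g2 = (13, 5).
This gives y = (1, 1), which is column 2 of [T]_G.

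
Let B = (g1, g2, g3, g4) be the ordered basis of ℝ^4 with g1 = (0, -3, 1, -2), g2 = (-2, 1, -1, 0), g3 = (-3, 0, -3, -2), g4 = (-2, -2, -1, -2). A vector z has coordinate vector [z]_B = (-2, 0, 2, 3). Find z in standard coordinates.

The coordinates say z = -2g1 + 0·g2 + 2g3 + 3g4; adding the scaled basis vectors gives (-12, 0, -11, -6).

(-12, 0, -11, -6)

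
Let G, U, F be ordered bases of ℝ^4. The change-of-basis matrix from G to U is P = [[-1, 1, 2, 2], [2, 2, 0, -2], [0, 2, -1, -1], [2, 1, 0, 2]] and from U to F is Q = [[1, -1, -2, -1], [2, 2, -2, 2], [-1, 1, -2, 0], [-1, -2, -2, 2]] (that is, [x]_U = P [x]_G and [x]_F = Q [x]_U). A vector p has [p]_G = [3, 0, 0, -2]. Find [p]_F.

Composing the changes, [p]_F = Q P [p]_G.
Q P = [[-5, -6, 4, 4], [6, 4, 6, 6], [3, -3, 0, -2], [1, -7, 0, 8]]; applying this to [3, 0, 0, -2] gives [-23, 6, 13, -13].

[-23, 6, 13, -13]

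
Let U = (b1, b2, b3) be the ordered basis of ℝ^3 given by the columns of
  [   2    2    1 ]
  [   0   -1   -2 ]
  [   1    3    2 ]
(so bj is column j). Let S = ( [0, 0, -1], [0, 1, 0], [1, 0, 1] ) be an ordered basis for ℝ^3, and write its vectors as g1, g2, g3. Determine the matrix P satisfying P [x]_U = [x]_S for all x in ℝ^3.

Column j of P is [bj]_S, since P maps U-coordinates to S-coordinates.
Expressing b1 in S: b1 = g1 + 0·g2 + 2g3, so column 1 of P is [1, 0, 2].
Doing the same for each bj gives P = [[1, -1, -1], [0, -1, -2], [2, 2, 1]].

[[1, -1, -1], [0, -1, -2], [2, 2, 1]]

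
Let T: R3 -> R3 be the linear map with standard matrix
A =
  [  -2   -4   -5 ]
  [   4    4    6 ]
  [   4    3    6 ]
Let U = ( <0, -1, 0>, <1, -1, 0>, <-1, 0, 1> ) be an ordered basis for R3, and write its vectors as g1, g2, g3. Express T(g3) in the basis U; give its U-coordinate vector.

<-1, -1, 2>

Compute T(g3) = A g3 = <-3, 2, 2> in standard coordinates.
Then write this in U-coordinates: solve for y in y_1 g1 + ... + y_3 g3 = <-3, 2, 2>.
This gives y = <-1, -1, 2>, which is column 3 of [T]_U.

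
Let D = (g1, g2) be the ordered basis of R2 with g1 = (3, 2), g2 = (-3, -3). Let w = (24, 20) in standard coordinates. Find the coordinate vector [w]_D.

We seek scalars with c_1 g1 + c_2 g2 = w; equivalently solve M c = w where the columns of M are g1, g2.
System: 3c_1 - 3c_2 = 24, 2c_1 - 3c_2 = 20; solving gives c_1 = 4, c_2 = -4.
Check: 4g1 - 4g2 = (24, 20).

(4, -4)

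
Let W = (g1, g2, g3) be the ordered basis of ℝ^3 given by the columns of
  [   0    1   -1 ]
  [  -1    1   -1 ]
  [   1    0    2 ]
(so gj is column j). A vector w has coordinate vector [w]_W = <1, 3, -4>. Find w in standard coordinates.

<7, 6, -7>

The coordinates say w = g1 + 3g2 - 4g3; adding the scaled basis vectors gives <7, 6, -7>.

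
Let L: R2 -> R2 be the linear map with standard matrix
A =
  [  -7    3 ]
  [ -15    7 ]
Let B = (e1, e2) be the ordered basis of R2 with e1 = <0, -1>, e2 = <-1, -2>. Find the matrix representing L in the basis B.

With P the matrix whose columns are e1, e2, [L]_B = P^(-1) A P.
Column by column: L(e1) = A e1 = <-3, -7>; its B-coordinates <1, 3> give column 1.
Continuing for each basis vector yields [L]_B = [[1, 1], [3, -1]].

[[1, 1], [3, -1]]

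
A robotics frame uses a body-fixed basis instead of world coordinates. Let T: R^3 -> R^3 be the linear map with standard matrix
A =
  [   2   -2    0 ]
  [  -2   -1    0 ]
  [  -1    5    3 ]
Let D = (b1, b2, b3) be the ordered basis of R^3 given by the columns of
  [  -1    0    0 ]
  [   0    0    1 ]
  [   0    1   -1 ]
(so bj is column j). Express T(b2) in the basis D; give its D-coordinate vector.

Column 2 of [T]_D is the D-coordinate vector of T(b2).
In standard coordinates T(b2) = A b2 = <0, 0, 3>.
Converting to D: <0, 0, 3> = 0·b1 + 3b2 + 0·b3, so the coordinate vector is <0, 3, 0>.

<0, 3, 0>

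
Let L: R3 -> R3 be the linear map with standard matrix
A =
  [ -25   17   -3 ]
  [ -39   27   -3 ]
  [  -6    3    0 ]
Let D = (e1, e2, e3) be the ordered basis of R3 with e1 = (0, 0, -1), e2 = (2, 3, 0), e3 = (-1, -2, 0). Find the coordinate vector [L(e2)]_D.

Column 2 of [L]_D is the D-coordinate vector of L(e2).
In standard coordinates L(e2) = A e2 = (1, 3, -3).
Converting to D: (1, 3, -3) = 3e1 - e2 - 3e3, so the coordinate vector is (3, -1, -3).

(3, -1, -3)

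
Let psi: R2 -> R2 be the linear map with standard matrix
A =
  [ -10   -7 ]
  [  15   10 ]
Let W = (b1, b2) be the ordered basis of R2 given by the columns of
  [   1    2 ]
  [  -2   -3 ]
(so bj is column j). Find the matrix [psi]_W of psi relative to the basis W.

The j-th column of [psi]_W is [psi(bj)]_W.
psi(b1) = A b1 = [4, -5] = -2b1 + 3b2, so column 1 is [-2, 3].
Repeating for b2 and assembling the columns gives [[-2, -3], [3, 2]].

[[-2, -3], [3, 2]]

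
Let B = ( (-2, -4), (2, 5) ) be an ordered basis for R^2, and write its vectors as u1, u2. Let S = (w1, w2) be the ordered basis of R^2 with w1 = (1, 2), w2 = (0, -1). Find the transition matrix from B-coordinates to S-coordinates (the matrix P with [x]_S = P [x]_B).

Column j of P is [uj]_S, since P maps B-coordinates to S-coordinates.
Expressing u1 in S: u1 = -2w1 + 0·w2, so column 1 of P is (-2, 0).
Doing the same for each uj gives P = [[-2, 2], [0, -1]].

[[-2, 2], [0, -1]]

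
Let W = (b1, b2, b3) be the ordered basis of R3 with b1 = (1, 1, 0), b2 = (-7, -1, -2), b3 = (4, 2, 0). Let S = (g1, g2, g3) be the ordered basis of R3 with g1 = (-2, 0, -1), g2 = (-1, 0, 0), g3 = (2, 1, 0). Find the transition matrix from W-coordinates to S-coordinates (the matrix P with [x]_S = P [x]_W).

[[0, 2, 0], [1, 1, 0], [1, -1, 2]]

Let M have columns bj and N have columns gj. Then for every x, N [x]_S = x = M [x]_W, so P = N^(-1) M.
Since det N = 1, N^(-1) has integer entries; multiplying gives P = [[0, 2, 0], [1, 1, 0], [1, -1, 2]].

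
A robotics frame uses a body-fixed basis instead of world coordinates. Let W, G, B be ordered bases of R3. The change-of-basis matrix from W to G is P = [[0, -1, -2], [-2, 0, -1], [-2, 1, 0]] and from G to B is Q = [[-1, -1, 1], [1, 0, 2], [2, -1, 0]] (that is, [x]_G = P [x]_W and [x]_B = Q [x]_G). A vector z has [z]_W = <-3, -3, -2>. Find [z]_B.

<-12, 13, 6>

Composing the changes, [z]_B = Q P [z]_W.
Q P = [[0, 2, 3], [-4, 1, -2], [2, -2, -3]]; applying this to <-3, -3, -2> gives <-12, 13, 6>.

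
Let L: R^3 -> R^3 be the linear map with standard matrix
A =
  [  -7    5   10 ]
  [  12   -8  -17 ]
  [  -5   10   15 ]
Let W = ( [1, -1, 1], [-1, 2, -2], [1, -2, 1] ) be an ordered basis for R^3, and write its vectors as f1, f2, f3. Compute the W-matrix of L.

Let P have columns f1, ..., f3. Then [L]_W = P^(-1) A P.
Here det P = -1, so P^(-1) is integer; computing A P first and then P^(-1)(A P) gives [[-1, 0, -3], [-2, 2, 3], [-3, -1, -1]].

[[-1, 0, -3], [-2, 2, 3], [-3, -1, -1]]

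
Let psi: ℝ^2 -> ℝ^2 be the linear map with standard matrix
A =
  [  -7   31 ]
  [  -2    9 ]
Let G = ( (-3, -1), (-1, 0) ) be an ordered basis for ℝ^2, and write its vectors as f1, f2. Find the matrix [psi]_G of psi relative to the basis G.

The j-th column of [psi]_G is [psi(fj)]_G.
psi(f1) = A f1 = (-10, -3) = 3f1 + f2, so column 1 is (3, 1).
Repeating for f2 and assembling the columns gives [[3, -2], [1, -1]].

[[3, -2], [1, -1]]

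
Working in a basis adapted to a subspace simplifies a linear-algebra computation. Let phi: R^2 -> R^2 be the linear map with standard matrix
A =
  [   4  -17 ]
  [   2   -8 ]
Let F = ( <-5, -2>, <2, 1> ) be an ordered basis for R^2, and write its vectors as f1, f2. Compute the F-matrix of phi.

With P the matrix whose columns are f1, f2, [phi]_F = P^(-1) A P.
Column by column: phi(f1) = A f1 = <14, 6>; its F-coordinates <-2, 2> give column 1.
Continuing for each basis vector yields [phi]_F = [[-2, 1], [2, -2]].

[[-2, 1], [2, -2]]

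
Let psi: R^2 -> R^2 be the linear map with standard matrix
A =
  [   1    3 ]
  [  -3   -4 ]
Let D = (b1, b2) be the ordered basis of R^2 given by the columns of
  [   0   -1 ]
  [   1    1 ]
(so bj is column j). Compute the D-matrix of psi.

With P the matrix whose columns are b1, b2, [psi]_D = P^(-1) A P.
Column by column: psi(b1) = A b1 = [3, -4]; its D-coordinates [-1, -3] give column 1.
Continuing for each basis vector yields [psi]_D = [[-1, 1], [-3, -2]].

[[-1, 1], [-3, -2]]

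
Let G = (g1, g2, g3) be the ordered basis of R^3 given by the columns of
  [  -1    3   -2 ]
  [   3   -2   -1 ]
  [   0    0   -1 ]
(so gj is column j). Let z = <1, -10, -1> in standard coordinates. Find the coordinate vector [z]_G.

<-3, 0, 1>

We seek scalars with c_1 g1 + ... + c_3 g3 = z; equivalently solve M c = z where the columns of M are g1, ..., g3.
Row-reducing the augmented matrix [M | z] gives c = (-3, 0, 1).
Check: -3g1 + 0·g2 + g3 = <1, -10, -1>.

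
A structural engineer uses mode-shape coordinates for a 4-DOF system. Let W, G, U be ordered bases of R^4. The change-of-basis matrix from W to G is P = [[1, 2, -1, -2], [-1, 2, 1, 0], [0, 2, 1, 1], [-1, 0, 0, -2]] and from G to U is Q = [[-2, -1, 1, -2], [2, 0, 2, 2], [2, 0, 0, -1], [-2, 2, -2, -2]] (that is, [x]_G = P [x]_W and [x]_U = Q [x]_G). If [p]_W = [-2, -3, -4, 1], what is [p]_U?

Composing the changes, [p]_U = Q P [p]_W.
Q P = [[1, -4, 2, 9], [0, 8, 0, -6], [3, 4, -2, -2], [-2, -4, 2, 6]]; applying this to [-2, -3, -4, 1] gives [11, -30, -12, 14].

[11, -30, -12, 14]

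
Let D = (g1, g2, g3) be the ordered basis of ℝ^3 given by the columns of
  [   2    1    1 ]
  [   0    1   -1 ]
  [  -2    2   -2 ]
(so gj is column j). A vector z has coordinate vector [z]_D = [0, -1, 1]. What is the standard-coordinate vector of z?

By definition z = 0·g1 - g2 + g3.
Summing componentwise gives [0, -2, -4].

[0, -2, -4]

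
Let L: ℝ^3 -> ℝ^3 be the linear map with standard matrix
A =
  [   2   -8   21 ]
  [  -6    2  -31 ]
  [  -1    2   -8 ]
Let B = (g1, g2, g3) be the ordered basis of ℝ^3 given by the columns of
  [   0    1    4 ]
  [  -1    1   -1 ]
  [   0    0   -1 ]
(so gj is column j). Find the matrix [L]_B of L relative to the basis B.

The j-th column of [L]_B is [L(gj)]_B.
L(g1) = A g1 = [8, -2, -2] = 0·g1 + 0·g2 + 2g3, so column 1 is [0, 0, 2].
Repeating for g2, g3 and assembling the columns gives [[0, 3, 0], [0, -2, 3], [2, -1, -2]].

[[0, 3, 0], [0, -2, 3], [2, -1, -2]]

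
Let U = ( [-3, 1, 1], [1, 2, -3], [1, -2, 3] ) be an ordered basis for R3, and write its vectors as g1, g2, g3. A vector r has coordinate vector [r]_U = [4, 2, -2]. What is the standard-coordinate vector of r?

By definition r = 4g1 + 2g2 - 2g3.
Summing componentwise gives [-12, 12, -8].

[-12, 12, -8]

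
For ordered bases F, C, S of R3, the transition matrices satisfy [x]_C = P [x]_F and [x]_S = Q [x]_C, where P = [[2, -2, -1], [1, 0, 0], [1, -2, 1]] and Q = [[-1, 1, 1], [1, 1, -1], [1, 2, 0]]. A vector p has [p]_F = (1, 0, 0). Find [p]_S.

Composing the changes, [p]_S = Q P [p]_F.
Q P = [[0, 0, 2], [2, 0, -2], [4, -2, -1]]; applying this to (1, 0, 0) gives (0, 2, 4).

(0, 2, 4)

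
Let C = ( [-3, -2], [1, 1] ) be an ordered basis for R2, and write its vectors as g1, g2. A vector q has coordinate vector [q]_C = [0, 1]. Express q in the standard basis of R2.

The coordinates say q = 0·g1 + g2; adding the scaled basis vectors gives [1, 1].

[1, 1]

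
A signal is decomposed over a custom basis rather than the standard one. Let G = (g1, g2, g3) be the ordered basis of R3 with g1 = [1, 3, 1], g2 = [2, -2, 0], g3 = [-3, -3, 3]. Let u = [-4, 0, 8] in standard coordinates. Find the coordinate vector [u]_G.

[2, 0, 2]

We seek scalars with c_1 g1 + ... + c_3 g3 = u; equivalently solve M c = u where the columns of M are g1, ..., g3.
Solving this 3x3 system gives c = (2, 0, 2).
Check: 2g1 + 0·g2 + 2g3 = [-4, 0, 8].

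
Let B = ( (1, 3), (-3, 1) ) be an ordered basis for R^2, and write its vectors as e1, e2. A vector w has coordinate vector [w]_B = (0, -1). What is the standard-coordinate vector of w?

By definition w = 0·e1 - e2.
Summing componentwise gives (3, -1).

(3, -1)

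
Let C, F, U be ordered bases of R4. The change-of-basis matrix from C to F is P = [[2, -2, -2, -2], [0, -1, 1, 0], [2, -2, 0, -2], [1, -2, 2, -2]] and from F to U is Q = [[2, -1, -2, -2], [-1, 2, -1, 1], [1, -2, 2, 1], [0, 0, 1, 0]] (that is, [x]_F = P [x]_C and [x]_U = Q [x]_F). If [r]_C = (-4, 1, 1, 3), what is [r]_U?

(16, 24, -60, -16)

Composing the changes, [r]_U = Q P [r]_C.
Q P = [[-2, 5, -9, 4], [-3, 0, 6, 2], [7, -6, -2, -8], [2, -2, 0, -2]]; applying this to (-4, 1, 1, 3) gives (16, 24, -60, -16).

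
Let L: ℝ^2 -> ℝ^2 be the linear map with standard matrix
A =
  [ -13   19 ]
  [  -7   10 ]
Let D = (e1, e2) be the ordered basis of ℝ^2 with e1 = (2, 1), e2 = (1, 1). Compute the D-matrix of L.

With P the matrix whose columns are e1, e2, [L]_D = P^(-1) A P.
Column by column: L(e1) = A e1 = (-7, -4); its D-coordinates (-3, -1) give column 1.
Continuing for each basis vector yields [L]_D = [[-3, 3], [-1, 0]].

[[-3, 3], [-1, 0]]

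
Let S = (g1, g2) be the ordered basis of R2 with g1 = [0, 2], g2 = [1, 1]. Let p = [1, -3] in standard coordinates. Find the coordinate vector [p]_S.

[-2, 1]

[p]_S is the unique c with M c = p, where M has columns g1, g2.
System: 0c_1 + c_2 = 1, 2c_1 + c_2 = -3; solving gives c_1 = -2, c_2 = 1.
Check: -2g1 + g2 = [1, -3].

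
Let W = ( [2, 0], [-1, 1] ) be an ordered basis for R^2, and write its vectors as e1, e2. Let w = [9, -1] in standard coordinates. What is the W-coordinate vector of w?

[4, -1]

We seek scalars with c_1 e1 + c_2 e2 = w; equivalently solve M c = w where the columns of M are e1, e2.
System: 2c_1 - c_2 = 9, 0c_1 + c_2 = -1; solving gives c_1 = 4, c_2 = -1.
Check: 4e1 - e2 = [9, -1].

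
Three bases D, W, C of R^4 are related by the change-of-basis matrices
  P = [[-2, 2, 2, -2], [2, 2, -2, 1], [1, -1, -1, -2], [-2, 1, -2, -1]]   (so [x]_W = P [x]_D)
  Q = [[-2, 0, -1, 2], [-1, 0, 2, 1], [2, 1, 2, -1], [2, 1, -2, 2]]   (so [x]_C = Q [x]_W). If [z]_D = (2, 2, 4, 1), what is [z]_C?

(-28, -29, 12, 3)

Apply P to get W-coordinates (6, 1, -6, -11), then Q to get C-coordinates.
The result is [z]_C = (-28, -29, 12, 3).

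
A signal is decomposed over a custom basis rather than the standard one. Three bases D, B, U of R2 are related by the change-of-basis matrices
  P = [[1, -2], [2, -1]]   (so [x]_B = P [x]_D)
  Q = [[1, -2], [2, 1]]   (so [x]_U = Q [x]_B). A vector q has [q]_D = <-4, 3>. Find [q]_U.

<12, -31>

First [q]_B = P [q]_D = <-10, -11>.
Then [q]_U = Q [q]_B = <12, -31>.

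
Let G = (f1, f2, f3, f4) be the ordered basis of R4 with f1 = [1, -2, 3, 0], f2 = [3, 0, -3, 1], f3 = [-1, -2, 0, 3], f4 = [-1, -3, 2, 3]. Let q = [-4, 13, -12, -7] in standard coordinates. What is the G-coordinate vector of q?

Write q = c_1 f1 + ... + c_4 f4 and solve for the c_i.
Solving this 4x4 system gives c = (-3, -1, 1, -3).
Check: -3f1 - f2 + f3 - 3f4 = [-4, 13, -12, -7].

[-3, -1, 1, -3]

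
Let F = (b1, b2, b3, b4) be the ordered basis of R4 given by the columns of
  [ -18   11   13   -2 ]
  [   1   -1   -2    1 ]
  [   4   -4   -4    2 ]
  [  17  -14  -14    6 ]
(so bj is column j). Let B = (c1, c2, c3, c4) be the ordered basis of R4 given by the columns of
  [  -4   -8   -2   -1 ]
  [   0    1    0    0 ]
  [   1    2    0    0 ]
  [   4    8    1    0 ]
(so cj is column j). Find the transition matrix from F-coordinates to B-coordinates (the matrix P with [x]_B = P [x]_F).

[[2, -2, 0, 0], [1, -1, -2, 1], [1, 2, 2, -2], [0, 1, -1, -2]]

Take x = bj: its F-coordinates are the j-th standard unit vector, so P e_j — column j of P — equals [bj]_B.
b1 = 2c1 + c2 + c3 + 0·c4, giving column 1 = (2, 1, 1, 0); repeating for each j gives P = [[2, -2, 0, 0], [1, -1, -2, 1], [1, 2, 2, -2], [0, 1, -1, -2]].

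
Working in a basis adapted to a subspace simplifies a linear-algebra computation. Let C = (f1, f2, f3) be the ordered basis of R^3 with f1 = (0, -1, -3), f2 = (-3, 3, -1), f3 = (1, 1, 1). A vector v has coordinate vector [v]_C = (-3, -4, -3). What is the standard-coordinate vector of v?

v = M [v]_C, where M has columns f1, ..., f3.
Carrying out the matrix-vector product, v = (9, -12, 10).

(9, -12, 10)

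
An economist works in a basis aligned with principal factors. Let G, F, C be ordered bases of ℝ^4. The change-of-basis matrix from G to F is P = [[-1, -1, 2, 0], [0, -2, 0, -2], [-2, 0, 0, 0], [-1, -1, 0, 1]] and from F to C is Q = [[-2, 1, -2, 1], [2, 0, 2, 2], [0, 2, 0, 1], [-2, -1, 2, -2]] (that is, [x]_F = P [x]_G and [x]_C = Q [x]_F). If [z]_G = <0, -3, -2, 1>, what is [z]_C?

<10, 6, 12, -10>

Apply P to get F-coordinates <-1, 4, 0, 4>, then Q to get C-coordinates.
The result is [z]_C = <10, 6, 12, -10>.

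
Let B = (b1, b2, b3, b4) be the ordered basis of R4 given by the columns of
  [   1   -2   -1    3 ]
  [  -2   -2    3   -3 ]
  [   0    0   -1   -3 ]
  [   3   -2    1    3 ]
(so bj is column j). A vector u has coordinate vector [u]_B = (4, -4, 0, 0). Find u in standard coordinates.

(12, 0, 0, 20)

By definition u = 4b1 - 4b2 + 0·b3 + 0·b4.
Summing componentwise gives (12, 0, 0, 20).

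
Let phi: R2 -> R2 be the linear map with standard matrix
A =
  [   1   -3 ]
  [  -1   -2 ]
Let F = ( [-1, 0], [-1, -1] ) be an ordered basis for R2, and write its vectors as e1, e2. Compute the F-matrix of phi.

[[2, 1], [-1, -3]]

The j-th column of [phi]_F is [phi(ej)]_F.
phi(e1) = A e1 = [-1, 1] = 2e1 - e2, so column 1 is [2, -1].
Repeating for e2 and assembling the columns gives [[2, 1], [-1, -3]].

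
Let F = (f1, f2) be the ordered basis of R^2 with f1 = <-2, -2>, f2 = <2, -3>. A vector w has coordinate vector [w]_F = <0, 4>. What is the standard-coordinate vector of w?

By definition w = 0·f1 + 4f2.
Summing componentwise gives <8, -12>.

<8, -12>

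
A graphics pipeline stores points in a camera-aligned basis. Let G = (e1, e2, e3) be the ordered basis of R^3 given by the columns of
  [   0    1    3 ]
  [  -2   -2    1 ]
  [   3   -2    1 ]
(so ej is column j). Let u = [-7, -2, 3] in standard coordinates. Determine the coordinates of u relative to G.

[1, -1, -2]

[u]_G is the unique c with M c = u, where M has columns e1, ..., e3.
Solving this 3x3 system gives c = (1, -1, -2).
Check: e1 - e2 - 2e3 = [-7, -2, 3].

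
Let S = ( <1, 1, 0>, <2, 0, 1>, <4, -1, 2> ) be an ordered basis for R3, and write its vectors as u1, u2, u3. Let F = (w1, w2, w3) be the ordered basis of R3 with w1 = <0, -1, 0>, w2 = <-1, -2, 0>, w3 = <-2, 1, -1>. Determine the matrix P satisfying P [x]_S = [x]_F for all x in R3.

[[1, -1, -1], [-1, 0, 0], [0, -1, -2]]

Take x = uj: its S-coordinates are the j-th standard unit vector, so P e_j — column j of P — equals [uj]_F.
u1 = w1 - w2 + 0·w3, giving column 1 = <1, -1, 0>; repeating for each j gives P = [[1, -1, -1], [-1, 0, 0], [0, -1, -2]].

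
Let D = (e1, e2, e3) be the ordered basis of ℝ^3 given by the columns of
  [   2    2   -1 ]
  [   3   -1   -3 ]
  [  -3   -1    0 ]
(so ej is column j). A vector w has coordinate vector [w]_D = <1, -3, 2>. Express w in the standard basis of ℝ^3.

w = M [w]_D, where M has columns e1, ..., e3.
Carrying out the matrix-vector product, w = <-6, 0, 0>.

<-6, 0, 0>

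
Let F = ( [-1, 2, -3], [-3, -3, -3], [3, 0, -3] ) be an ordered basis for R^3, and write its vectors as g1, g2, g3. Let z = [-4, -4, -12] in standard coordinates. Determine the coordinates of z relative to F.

[1, 2, 1]

[z]_F is the unique c with M c = z, where M has columns g1, ..., g3.
Row-reducing the augmented matrix [M | z] gives c = (1, 2, 1).
Check: g1 + 2g2 + g3 = [-4, -4, -12].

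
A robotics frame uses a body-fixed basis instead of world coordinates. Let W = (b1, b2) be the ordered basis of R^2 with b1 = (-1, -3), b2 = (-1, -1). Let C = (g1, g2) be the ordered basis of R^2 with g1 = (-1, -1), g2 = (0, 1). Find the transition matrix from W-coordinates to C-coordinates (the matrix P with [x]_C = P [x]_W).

Let M have columns bj and N have columns gj. Then for every x, N [x]_C = x = M [x]_W, so P = N^(-1) M.
Since det N = -1, N^(-1) has integer entries; multiplying gives P = [[1, 1], [-2, 0]].

[[1, 1], [-2, 0]]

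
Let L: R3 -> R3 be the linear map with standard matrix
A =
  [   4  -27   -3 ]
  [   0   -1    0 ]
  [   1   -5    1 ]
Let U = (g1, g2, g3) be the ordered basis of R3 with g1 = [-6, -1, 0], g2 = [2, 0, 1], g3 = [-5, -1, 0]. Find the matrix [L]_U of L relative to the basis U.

The j-th column of [L]_U is [L(gj)]_U.
L(g1) = A g1 = [3, 1, -1] = 0·g1 - g2 - g3, so column 1 is [0, -1, -1].
Repeating for g2, g3 and assembling the columns gives [[0, 1, -2], [-1, 3, 0], [-1, -1, 1]].

[[0, 1, -2], [-1, 3, 0], [-1, -1, 1]]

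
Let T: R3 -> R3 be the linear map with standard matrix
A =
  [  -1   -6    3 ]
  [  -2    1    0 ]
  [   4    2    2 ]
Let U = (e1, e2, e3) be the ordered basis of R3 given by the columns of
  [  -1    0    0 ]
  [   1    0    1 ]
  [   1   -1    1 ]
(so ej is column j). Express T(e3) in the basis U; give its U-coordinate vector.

(3, -3, -2)

Compute T(e3) = A e3 = (-3, 1, 4) in standard coordinates.
Then write this in U-coordinates: solve for y in y_1 e1 + ... + y_3 e3 = (-3, 1, 4).
This gives y = (3, -3, -2), which is column 3 of [T]_U.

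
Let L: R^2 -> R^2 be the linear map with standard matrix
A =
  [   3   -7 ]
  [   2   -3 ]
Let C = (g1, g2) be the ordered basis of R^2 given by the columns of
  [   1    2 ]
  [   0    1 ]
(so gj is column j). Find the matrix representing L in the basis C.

Let P have columns g1, g2. Then [L]_C = P^(-1) A P.
Here det P = 1, so P^(-1) is integer; computing A P first and then P^(-1)(A P) gives [[-1, -3], [2, 1]].

[[-1, -3], [2, 1]]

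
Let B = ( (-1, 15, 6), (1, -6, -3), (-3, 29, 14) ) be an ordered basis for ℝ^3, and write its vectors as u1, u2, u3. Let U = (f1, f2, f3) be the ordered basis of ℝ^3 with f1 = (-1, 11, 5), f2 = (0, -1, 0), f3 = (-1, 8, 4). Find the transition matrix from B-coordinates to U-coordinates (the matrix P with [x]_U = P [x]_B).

Take x = uj: its B-coordinates are the j-th standard unit vector, so P e_j — column j of P — equals [uj]_U.
u1 = 2f1 - f2 - f3, giving column 1 = (2, -1, -1); repeating for each j gives P = [[2, 1, 2], [-1, 1, 1], [-1, -2, 1]].

[[2, 1, 2], [-1, 1, 1], [-1, -2, 1]]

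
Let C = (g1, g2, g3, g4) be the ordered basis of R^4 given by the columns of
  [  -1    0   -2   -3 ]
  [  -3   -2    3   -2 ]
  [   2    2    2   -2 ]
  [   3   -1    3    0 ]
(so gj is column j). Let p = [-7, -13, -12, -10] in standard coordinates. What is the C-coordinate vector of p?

[p]_C is the unique c with M c = p, where M has columns g1, ..., g4.
Gaussian elimination on [M | p] yields c = (-1, 1, -2, 4).
Check: -g1 + g2 - 2g3 + 4g4 = [-7, -13, -12, -10].

[-1, 1, -2, 4]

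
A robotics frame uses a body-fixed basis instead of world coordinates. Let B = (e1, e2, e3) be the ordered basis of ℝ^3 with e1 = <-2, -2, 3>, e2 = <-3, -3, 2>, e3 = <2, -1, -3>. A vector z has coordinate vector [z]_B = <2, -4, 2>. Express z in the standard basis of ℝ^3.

<12, 6, -8>

By definition z = 2e1 - 4e2 + 2e3.
Summing componentwise gives <12, 6, -8>.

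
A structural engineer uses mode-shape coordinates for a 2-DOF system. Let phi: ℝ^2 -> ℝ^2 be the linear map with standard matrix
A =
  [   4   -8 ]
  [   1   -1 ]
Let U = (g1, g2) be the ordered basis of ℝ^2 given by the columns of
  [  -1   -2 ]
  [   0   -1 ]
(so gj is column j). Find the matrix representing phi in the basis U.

[[2, -2], [1, 1]]

Let P have columns g1, g2. Then [phi]_U = P^(-1) A P.
Here det P = 1, so P^(-1) is integer; computing A P first and then P^(-1)(A P) gives [[2, -2], [1, 1]].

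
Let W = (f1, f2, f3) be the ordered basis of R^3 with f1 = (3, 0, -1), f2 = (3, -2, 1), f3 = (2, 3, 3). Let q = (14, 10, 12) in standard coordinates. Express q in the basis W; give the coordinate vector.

(1, 1, 4)

We seek scalars with c_1 f1 + ... + c_3 f3 = q; equivalently solve M c = q where the columns of M are f1, ..., f3.
Solving this 3x3 system gives c = (1, 1, 4).
Check: f1 + f2 + 4f3 = (14, 10, 12).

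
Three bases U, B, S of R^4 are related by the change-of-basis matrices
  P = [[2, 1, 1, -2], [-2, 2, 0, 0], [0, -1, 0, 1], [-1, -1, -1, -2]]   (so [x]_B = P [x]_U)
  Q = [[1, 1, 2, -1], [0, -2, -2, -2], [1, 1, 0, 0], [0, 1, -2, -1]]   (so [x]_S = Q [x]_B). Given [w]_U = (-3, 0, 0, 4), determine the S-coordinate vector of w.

(5, -10, -8, 3)

Composing the changes, [w]_S = Q P [w]_U.
Q P = [[1, 2, 2, 2], [6, 0, 2, 2], [0, 3, 1, -2], [-1, 5, 1, 0]]; applying this to (-3, 0, 0, 4) gives (5, -10, -8, 3).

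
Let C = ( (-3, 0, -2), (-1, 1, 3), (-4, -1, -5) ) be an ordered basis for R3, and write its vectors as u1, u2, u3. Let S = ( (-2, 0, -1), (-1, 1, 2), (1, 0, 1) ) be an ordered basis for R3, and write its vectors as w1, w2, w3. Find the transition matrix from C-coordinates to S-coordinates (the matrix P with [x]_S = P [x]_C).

[[1, 1, 2], [0, 1, -1], [-1, 2, -1]]

Take x = uj: its C-coordinates are the j-th standard unit vector, so P e_j — column j of P — equals [uj]_S.
u1 = w1 + 0·w2 - w3, giving column 1 = (1, 0, -1); repeating for each j gives P = [[1, 1, 2], [0, 1, -1], [-1, 2, -1]].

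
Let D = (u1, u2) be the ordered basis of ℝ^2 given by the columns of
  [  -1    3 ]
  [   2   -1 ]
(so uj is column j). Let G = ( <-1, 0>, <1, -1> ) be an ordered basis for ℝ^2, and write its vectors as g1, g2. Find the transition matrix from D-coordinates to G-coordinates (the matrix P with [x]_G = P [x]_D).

Let M have columns uj and N have columns gj. Then for every x, N [x]_G = x = M [x]_D, so P = N^(-1) M.
Since det N = 1, N^(-1) has integer entries; multiplying gives P = [[-1, -2], [-2, 1]].

[[-1, -2], [-2, 1]]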